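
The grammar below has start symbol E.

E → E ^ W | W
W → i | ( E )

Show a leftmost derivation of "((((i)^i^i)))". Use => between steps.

E => W   [E → W]
W => (E)   [W → ( E )]
(E) => (W)   [E → W]
(W) => ((E))   [W → ( E )]
((E)) => ((W))   [E → W]
((W)) => (((E)))   [W → ( E )]
(((E))) => (((E^W)))   [E → E ^ W]
(((E^W))) => (((E^W^W)))   [E → E ^ W]
(((E^W^W))) => (((W^W^W)))   [E → W]
(((W^W^W))) => ((((E)^W^W)))   [W → ( E )]
((((E)^W^W))) => ((((W)^W^W)))   [E → W]
((((W)^W^W))) => ((((i)^W^W)))   [W → i]
((((i)^W^W))) => ((((i)^i^W)))   [W → i]
((((i)^i^W))) => ((((i)^i^i)))   [W → i]

E=>W=>(E)=>(W)=>((E))=>((W))=>(((E)))=>(((E^W)))=>(((E^W^W)))=>(((W^W^W)))=>((((E)^W^W)))=>((((W)^W^W)))=>((((i)^W^W)))=>((((i)^i^W)))=>((((i)^i^i)))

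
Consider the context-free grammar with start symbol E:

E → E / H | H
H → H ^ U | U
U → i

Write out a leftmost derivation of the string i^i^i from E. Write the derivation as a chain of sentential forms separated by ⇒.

E ⇒ H   [E → H]
H ⇒ H^U   [H → H ^ U]
H^U ⇒ H^U^U   [H → H ^ U]
H^U^U ⇒ U^U^U   [H → U]
U^U^U ⇒ i^U^U   [U → i]
i^U^U ⇒ i^i^U   [U → i]
i^i^U ⇒ i^i^i   [U → i]

E ⇒ H ⇒ H^U ⇒ H^U^U ⇒ U^U^U ⇒ i^U^U ⇒ i^i^U ⇒ i^i^i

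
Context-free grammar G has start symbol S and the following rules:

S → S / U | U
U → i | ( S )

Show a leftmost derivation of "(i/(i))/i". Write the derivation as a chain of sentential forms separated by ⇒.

S ⇒ S/U   [S → S / U]
S/U ⇒ U/U   [S → U]
U/U ⇒ (S)/U   [U → ( S )]
(S)/U ⇒ (S/U)/U   [S → S / U]
(S/U)/U ⇒ (U/U)/U   [S → U]
(U/U)/U ⇒ (i/U)/U   [U → i]
(i/U)/U ⇒ (i/(S))/U   [U → ( S )]
(i/(S))/U ⇒ (i/(U))/U   [S → U]
(i/(U))/U ⇒ (i/(i))/U   [U → i]
(i/(i))/U ⇒ (i/(i))/i   [U → i]

S ⇒ S/U ⇒ U/U ⇒ (S)/U ⇒ (S/U)/U ⇒ (U/U)/U ⇒ (i/U)/U ⇒ (i/(S))/U ⇒ (i/(U))/U ⇒ (i/(i))/U ⇒ (i/(i))/i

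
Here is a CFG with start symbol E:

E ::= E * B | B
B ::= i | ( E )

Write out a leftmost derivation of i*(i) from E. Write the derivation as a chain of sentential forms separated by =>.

E => E*B   [E ::= E * B]
E*B => B*B   [E ::= B]
B*B => i*B   [B ::= i]
i*B => i*(E)   [B ::= ( E )]
i*(E) => i*(B)   [E ::= B]
i*(B) => i*(i)   [B ::= i]

E => E*B => B*B => i*B => i*(E) => i*(B) => i*(i)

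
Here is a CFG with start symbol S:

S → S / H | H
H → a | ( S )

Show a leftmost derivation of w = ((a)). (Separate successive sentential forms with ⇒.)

S ⇒ H ⇒ (S) ⇒ (H) ⇒ ((S)) ⇒ ((H)) ⇒ ((a))

S ⇒ H   [S → H]
H ⇒ (S)   [H → ( S )]
(S) ⇒ (H)   [S → H]
(H) ⇒ ((S))   [H → ( S )]
((S)) ⇒ ((H))   [S → H]
((H)) ⇒ ((a))   [H → a]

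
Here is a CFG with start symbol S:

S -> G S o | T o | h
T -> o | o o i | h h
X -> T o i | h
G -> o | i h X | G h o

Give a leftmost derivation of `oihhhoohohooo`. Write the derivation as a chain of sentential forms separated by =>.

S => GSo   [S -> G S o]
GSo => oSo   [G -> o]
oSo => oGSoo   [S -> G S o]
oGSoo => oGhoSoo   [G -> G h o]
oGhoSoo => oihXhoSoo   [G -> i h X]
oihXhoSoo => oihhhoSoo   [X -> h]
oihhhoSoo => oihhhoGSooo   [S -> G S o]
oihhhoGSooo => oihhhoGhoSooo   [G -> G h o]
oihhhoGhoSooo => oihhhoohoSooo   [G -> o]
oihhhoohoSooo => oihhhoohohooo   [S -> h]

S => GSo => oSo => oGSoo => oGhoSoo => oihXhoSoo => oihhhoSoo => oihhhoGSooo => oihhhoGhoSooo => oihhhoohoSooo => oihhhoohohooo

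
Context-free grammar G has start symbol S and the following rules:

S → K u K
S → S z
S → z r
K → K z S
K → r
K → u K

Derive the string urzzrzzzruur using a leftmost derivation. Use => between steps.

S => KuK => uKuK => uKzSuK => uKzSzSuK => urzSzSuK => urzSzzSuK => urzzrzzSuK => urzzrzzzruK => urzzrzzzruuK => urzzrzzzruur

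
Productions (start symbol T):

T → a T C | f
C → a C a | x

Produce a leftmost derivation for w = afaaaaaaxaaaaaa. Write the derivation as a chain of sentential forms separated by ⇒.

T ⇒ aTC ⇒ afC ⇒ afaCa ⇒ afaaCaa ⇒ afaaaCaaa ⇒ afaaaaCaaaa ⇒ afaaaaaCaaaaa ⇒ afaaaaaaCaaaaaa ⇒ afaaaaaaxaaaaaa

T ⇒ aTC   [T → a T C]
aTC ⇒ afC   [T → f]
afC ⇒ afaCa   [C → a C a]
afaCa ⇒ afaaCaa   [C → a C a]
afaaCaa ⇒ afaaaCaaa   [C → a C a]
afaaaCaaa ⇒ afaaaaCaaaa   [C → a C a]
afaaaaCaaaa ⇒ afaaaaaCaaaaa   [C → a C a]
afaaaaaCaaaaa ⇒ afaaaaaaCaaaaaa   [C → a C a]
afaaaaaaCaaaaaa ⇒ afaaaaaaxaaaaaa   [C → x]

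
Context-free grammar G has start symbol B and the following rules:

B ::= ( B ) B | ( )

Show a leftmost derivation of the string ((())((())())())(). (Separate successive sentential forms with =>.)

B => (B)B => ((B)B)B => ((())B)B => ((())(B)B)B => ((())((B)B)B)B => ((())((())B)B)B => ((())((())())B)B => ((())((())())())B => ((())((())())())()

B => (B)B   [B ::= ( B ) B]
(B)B => ((B)B)B   [B ::= ( B ) B]
((B)B)B => ((())B)B   [B ::= ( )]
((())B)B => ((())(B)B)B   [B ::= ( B ) B]
((())(B)B)B => ((())((B)B)B)B   [B ::= ( B ) B]
((())((B)B)B)B => ((())((())B)B)B   [B ::= ( )]
((())((())B)B)B => ((())((())())B)B   [B ::= ( )]
((())((())())B)B => ((())((())())())B   [B ::= ( )]
((())((())())())B => ((())((())())())()   [B ::= ( )]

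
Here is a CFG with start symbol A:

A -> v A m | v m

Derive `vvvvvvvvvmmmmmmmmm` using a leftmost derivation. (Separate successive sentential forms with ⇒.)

A ⇒ vAm   [A -> v A m]
vAm ⇒ vvAmm   [A -> v A m]
vvAmm ⇒ vvvAmmm   [A -> v A m]
vvvAmmm ⇒ vvvvAmmmm   [A -> v A m]
vvvvAmmmm ⇒ vvvvvAmmmmm   [A -> v A m]
vvvvvAmmmmm ⇒ vvvvvvAmmmmmm   [A -> v A m]
vvvvvvAmmmmmm ⇒ vvvvvvvAmmmmmmm   [A -> v A m]
vvvvvvvAmmmmmmm ⇒ vvvvvvvvAmmmmmmmm   [A -> v A m]
vvvvvvvvAmmmmmmmm ⇒ vvvvvvvvvmmmmmmmmm   [A -> v m]

A ⇒ vAm ⇒ vvAmm ⇒ vvvAmmm ⇒ vvvvAmmmm ⇒ vvvvvAmmmmm ⇒ vvvvvvAmmmmmm ⇒ vvvvvvvAmmmmmmm ⇒ vvvvvvvvAmmmmmmmm ⇒ vvvvvvvvvmmmmmmmmm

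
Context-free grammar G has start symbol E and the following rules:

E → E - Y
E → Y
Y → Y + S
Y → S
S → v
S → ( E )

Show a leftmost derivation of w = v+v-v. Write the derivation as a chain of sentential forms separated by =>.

E => E-Y   [E → E - Y]
E-Y => Y-Y   [E → Y]
Y-Y => Y+S-Y   [Y → Y + S]
Y+S-Y => S+S-Y   [Y → S]
S+S-Y => v+S-Y   [S → v]
v+S-Y => v+v-Y   [S → v]
v+v-Y => v+v-S   [Y → S]
v+v-S => v+v-v   [S → v]

E => E-Y => Y-Y => Y+S-Y => S+S-Y => v+S-Y => v+v-Y => v+v-S => v+v-v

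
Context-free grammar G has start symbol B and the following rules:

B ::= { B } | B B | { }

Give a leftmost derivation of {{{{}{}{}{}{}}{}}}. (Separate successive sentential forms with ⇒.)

B⇒{B}⇒{{B}}⇒{{BB}}⇒{{{B}B}}⇒{{{BB}B}}⇒{{{BBB}B}}⇒{{{BBBB}B}}⇒{{{BBBBB}B}}⇒{{{{}BBBB}B}}⇒{{{{}{}BBB}B}}⇒{{{{}{}{}BB}B}}⇒{{{{}{}{}{}B}B}}⇒{{{{}{}{}{}{}}B}}⇒{{{{}{}{}{}{}}{}}}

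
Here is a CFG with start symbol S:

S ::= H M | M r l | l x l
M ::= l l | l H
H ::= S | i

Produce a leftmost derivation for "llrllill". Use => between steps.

S => HM => SM => HMM => SMM => MrlMM => llrlMM => llrllHM => llrlliM => llrllill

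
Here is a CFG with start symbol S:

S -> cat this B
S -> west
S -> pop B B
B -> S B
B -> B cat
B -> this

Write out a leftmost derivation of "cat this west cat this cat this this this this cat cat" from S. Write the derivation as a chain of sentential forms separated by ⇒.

S ⇒ cat this B ⇒ cat this S B ⇒ cat this west B ⇒ cat this west B cat ⇒ cat this west S B cat ⇒ cat this west cat this B B cat ⇒ cat this west cat this S B B cat ⇒ cat this west cat this cat this B B B cat ⇒ cat this west cat this cat this this B B cat ⇒ cat this west cat this cat this this this B cat ⇒ cat this west cat this cat this this this B cat cat ⇒ cat this west cat this cat this this this this cat cat

S ⇒ cat this B   [S -> cat this B]
cat this B ⇒ cat this S B   [B -> S B]
cat this S B ⇒ cat this west B   [S -> west]
cat this west B ⇒ cat this west B cat   [B -> B cat]
cat this west B cat ⇒ cat this west S B cat   [B -> S B]
cat this west S B cat ⇒ cat this west cat this B B cat   [S -> cat this B]
cat this west cat this B B cat ⇒ cat this west cat this S B B cat   [B -> S B]
cat this west cat this S B B cat ⇒ cat this west cat this cat this B B B cat   [S -> cat this B]
cat this west cat this cat this B B B cat ⇒ cat this west cat this cat this this B B cat   [B -> this]
cat this west cat this cat this this B B cat ⇒ cat this west cat this cat this this this B cat   [B -> this]
cat this west cat this cat this this this B cat ⇒ cat this west cat this cat this this this B cat cat   [B -> B cat]
cat this west cat this cat this this this B cat cat ⇒ cat this west cat this cat this this this this cat cat   [B -> this]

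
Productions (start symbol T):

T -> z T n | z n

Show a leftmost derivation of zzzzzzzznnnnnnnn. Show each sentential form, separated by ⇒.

T ⇒ zTn ⇒ zzTnn ⇒ zzzTnnn ⇒ zzzzTnnnn ⇒ zzzzzTnnnnn ⇒ zzzzzzTnnnnnn ⇒ zzzzzzzTnnnnnnn ⇒ zzzzzzzznnnnnnnn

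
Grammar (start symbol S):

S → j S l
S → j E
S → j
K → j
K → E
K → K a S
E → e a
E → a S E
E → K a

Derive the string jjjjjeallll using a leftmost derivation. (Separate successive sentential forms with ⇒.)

S ⇒ jSl ⇒ jjSll ⇒ jjjSlll ⇒ jjjjSllll ⇒ jjjjjEllll ⇒ jjjjjeallll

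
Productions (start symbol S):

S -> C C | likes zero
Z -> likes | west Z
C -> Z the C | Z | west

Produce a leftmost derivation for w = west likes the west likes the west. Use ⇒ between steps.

S ⇒ C C ⇒ Z the C C ⇒ west Z the C C ⇒ west likes the C C ⇒ west likes the west C ⇒ west likes the west Z the C ⇒ west likes the west likes the C ⇒ west likes the west likes the west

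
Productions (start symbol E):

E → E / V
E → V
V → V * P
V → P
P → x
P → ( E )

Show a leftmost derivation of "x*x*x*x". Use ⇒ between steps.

E ⇒ V   [E → V]
V ⇒ V*P   [V → V * P]
V*P ⇒ V*P*P   [V → V * P]
V*P*P ⇒ V*P*P*P   [V → V * P]
V*P*P*P ⇒ P*P*P*P   [V → P]
P*P*P*P ⇒ x*P*P*P   [P → x]
x*P*P*P ⇒ x*x*P*P   [P → x]
x*x*P*P ⇒ x*x*x*P   [P → x]
x*x*x*P ⇒ x*x*x*x   [P → x]

E⇒V⇒V*P⇒V*P*P⇒V*P*P*P⇒P*P*P*P⇒x*P*P*P⇒x*x*P*P⇒x*x*x*P⇒x*x*x*x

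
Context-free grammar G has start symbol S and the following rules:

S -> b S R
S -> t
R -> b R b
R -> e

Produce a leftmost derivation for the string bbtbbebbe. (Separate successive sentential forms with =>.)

S => bSR => bbSRR => bbtRR => bbtbRbR => bbtbbRbbR => bbtbbebbR => bbtbbebbe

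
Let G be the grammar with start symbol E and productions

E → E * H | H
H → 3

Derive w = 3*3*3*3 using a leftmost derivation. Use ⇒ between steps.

E ⇒ E*H   [E → E * H]
E*H ⇒ E*H*H   [E → E * H]
E*H*H ⇒ E*H*H*H   [E → E * H]
E*H*H*H ⇒ H*H*H*H   [E → H]
H*H*H*H ⇒ 3*H*H*H   [H → 3]
3*H*H*H ⇒ 3*3*H*H   [H → 3]
3*3*H*H ⇒ 3*3*3*H   [H → 3]
3*3*3*H ⇒ 3*3*3*3   [H → 3]

E ⇒ E*H ⇒ E*H*H ⇒ E*H*H*H ⇒ H*H*H*H ⇒ 3*H*H*H ⇒ 3*3*H*H ⇒ 3*3*3*H ⇒ 3*3*3*3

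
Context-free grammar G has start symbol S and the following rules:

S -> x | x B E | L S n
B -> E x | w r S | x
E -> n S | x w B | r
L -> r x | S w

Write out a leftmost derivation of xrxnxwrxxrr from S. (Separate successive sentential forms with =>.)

S=>xBE=>xExE=>xrxE=>xrxnS=>xrxnxBE=>xrxnxwrSE=>xrxnxwrxBEE=>xrxnxwrxxEE=>xrxnxwrxxrE=>xrxnxwrxxrr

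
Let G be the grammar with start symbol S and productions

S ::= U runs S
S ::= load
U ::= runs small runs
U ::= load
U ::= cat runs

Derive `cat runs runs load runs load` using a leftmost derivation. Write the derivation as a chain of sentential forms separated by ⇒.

S ⇒ U runs S ⇒ cat runs runs S ⇒ cat runs runs U runs S ⇒ cat runs runs load runs S ⇒ cat runs runs load runs load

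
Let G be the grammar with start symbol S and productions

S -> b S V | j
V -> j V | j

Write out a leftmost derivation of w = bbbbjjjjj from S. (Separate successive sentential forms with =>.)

S => bSV => bbSVV => bbbSVVV => bbbbSVVVV => bbbbjVVVV => bbbbjjVVV => bbbbjjjVV => bbbbjjjjV => bbbbjjjjj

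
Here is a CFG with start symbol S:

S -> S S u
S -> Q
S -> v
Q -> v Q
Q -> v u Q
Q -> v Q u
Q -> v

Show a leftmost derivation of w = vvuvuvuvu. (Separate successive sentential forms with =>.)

S => SSu   [S -> S S u]
SSu => SSuSu   [S -> S S u]
SSuSu => SSuSuSu   [S -> S S u]
SSuSuSu => SSuSuSuSu   [S -> S S u]
SSuSuSuSu => vSuSuSuSu   [S -> v]
vSuSuSuSu => vvuSuSuSu   [S -> v]
vvuSuSuSu => vvuvuSuSu   [S -> v]
vvuvuSuSu => vvuvuvuSu   [S -> v]
vvuvuvuSu => vvuvuvuvu   [S -> v]

S => SSu => SSuSu => SSuSuSu => SSuSuSuSu => vSuSuSuSu => vvuSuSuSu => vvuvuSuSu => vvuvuvuSu => vvuvuvuvu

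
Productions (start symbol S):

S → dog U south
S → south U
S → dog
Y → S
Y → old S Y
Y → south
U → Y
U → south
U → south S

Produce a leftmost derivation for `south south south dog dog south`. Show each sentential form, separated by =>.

S => south U   [S → south U]
south U => south south S   [U → south S]
south south S => south south south U   [S → south U]
south south south U => south south south Y   [U → Y]
south south south Y => south south south S   [Y → S]
south south south S => south south south dog U south   [S → dog U south]
south south south dog U south => south south south dog Y south   [U → Y]
south south south dog Y south => south south south dog S south   [Y → S]
south south south dog S south => south south south dog dog south   [S → dog]

S => south U => south south S => south south south U => south south south Y => south south south S => south south south dog U south => south south south dog Y south => south south south dog S south => south south south dog dog south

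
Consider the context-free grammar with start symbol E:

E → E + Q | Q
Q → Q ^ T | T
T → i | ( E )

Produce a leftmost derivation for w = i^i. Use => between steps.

E=>Q=>Q^T=>T^T=>i^T=>i^i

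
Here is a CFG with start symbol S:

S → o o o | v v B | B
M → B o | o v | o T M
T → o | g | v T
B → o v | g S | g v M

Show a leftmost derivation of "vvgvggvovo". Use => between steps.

S => vvB   [S → v v B]
vvB => vvgvM   [B → g v M]
vvgvM => vvgvBo   [M → B o]
vvgvBo => vvgvgSo   [B → g S]
vvgvgSo => vvgvgBo   [S → B]
vvgvgBo => vvgvggvMo   [B → g v M]
vvgvggvMo => vvgvggvovo   [M → o v]

S => vvB => vvgvM => vvgvBo => vvgvgSo => vvgvgBo => vvgvggvMo => vvgvggvovo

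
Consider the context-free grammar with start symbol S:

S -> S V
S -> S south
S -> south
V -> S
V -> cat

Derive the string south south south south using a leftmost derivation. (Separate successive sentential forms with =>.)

S => S V => south V => south S => south S south => south S south south => south south south south

S => S V   [S -> S V]
S V => south V   [S -> south]
south V => south S   [V -> S]
south S => south S south   [S -> S south]
south S south => south S south south   [S -> S south]
south S south south => south south south south   [S -> south]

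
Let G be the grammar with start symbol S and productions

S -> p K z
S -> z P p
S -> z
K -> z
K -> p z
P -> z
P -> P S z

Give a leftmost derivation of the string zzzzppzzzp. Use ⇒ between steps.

S ⇒ zPp   [S -> z P p]
zPp ⇒ zPSzp   [P -> P S z]
zPSzp ⇒ zPSzSzp   [P -> P S z]
zPSzSzp ⇒ zzSzSzp   [P -> z]
zzSzSzp ⇒ zzzzSzp   [S -> z]
zzzzSzp ⇒ zzzzpKzzp   [S -> p K z]
zzzzpKzzp ⇒ zzzzppzzzp   [K -> p z]

S ⇒ zPp ⇒ zPSzp ⇒ zPSzSzp ⇒ zzSzSzp ⇒ zzzzSzp ⇒ zzzzpKzzp ⇒ zzzzppzzzp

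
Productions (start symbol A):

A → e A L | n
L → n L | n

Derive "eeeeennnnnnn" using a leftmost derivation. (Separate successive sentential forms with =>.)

A => eAL => eeALL => eeeALLL => eeeeALLLL => eeeeeALLLLL => eeeeenLLLLL => eeeeennLLLL => eeeeennnLLL => eeeeennnnLLL => eeeeennnnnLL => eeeeennnnnnL => eeeeennnnnnn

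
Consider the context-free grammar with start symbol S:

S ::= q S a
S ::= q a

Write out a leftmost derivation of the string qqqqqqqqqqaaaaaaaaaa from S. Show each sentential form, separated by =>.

S => qSa   [S ::= q S a]
qSa => qqSaa   [S ::= q S a]
qqSaa => qqqSaaa   [S ::= q S a]
qqqSaaa => qqqqSaaaa   [S ::= q S a]
qqqqSaaaa => qqqqqSaaaaa   [S ::= q S a]
qqqqqSaaaaa => qqqqqqSaaaaaa   [S ::= q S a]
qqqqqqSaaaaaa => qqqqqqqSaaaaaaa   [S ::= q S a]
qqqqqqqSaaaaaaa => qqqqqqqqSaaaaaaaa   [S ::= q S a]
qqqqqqqqSaaaaaaaa => qqqqqqqqqSaaaaaaaaa   [S ::= q S a]
qqqqqqqqqSaaaaaaaaa => qqqqqqqqqqaaaaaaaaaa   [S ::= q a]

S => qSa => qqSaa => qqqSaaa => qqqqSaaaa => qqqqqSaaaaa => qqqqqqSaaaaaa => qqqqqqqSaaaaaaa => qqqqqqqqSaaaaaaaa => qqqqqqqqqSaaaaaaaaa => qqqqqqqqqqaaaaaaaaaa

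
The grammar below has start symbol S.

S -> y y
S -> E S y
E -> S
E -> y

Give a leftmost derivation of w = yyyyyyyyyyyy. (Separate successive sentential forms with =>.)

S => ESy => SSy => ESySy => SSySy => ESySySy => ySySySy => yESyySySy => yySyySySy => yyyyyySySy => yyyyyyyyySy => yyyyyyyyyyyy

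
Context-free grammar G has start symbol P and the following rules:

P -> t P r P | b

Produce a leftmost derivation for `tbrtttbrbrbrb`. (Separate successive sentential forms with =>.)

P => tPrP => tbrP => tbrtPrP => tbrttPrPrP => tbrtttPrPrPrP => tbrtttbrPrPrP => tbrtttbrbrPrP => tbrtttbrbrbrP => tbrtttbrbrbrb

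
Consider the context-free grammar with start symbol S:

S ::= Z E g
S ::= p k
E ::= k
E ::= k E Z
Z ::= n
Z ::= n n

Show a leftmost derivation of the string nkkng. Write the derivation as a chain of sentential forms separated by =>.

S => ZEg => nEg => nkEZg => nkkZg => nkkng

S => ZEg   [S ::= Z E g]
ZEg => nEg   [Z ::= n]
nEg => nkEZg   [E ::= k E Z]
nkEZg => nkkZg   [E ::= k]
nkkZg => nkkng   [Z ::= n]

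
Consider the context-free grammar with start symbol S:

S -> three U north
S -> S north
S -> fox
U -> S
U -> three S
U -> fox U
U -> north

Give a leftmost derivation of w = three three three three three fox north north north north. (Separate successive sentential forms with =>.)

S => three U north => three three S north => three three S north north => three three three U north north north => three three three three S north north north => three three three three three U north north north north => three three three three three S north north north north => three three three three three fox north north north north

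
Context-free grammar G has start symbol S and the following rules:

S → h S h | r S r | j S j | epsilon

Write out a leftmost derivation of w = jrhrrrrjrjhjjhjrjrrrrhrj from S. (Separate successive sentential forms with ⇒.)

S ⇒ jSj   [S → j S j]
jSj ⇒ jrSrj   [S → r S r]
jrSrj ⇒ jrhShrj   [S → h S h]
jrhShrj ⇒ jrhrSrhrj   [S → r S r]
jrhrSrhrj ⇒ jrhrrSrrhrj   [S → r S r]
jrhrrSrrhrj ⇒ jrhrrrSrrrhrj   [S → r S r]
jrhrrrSrrrhrj ⇒ jrhrrrrSrrrrhrj   [S → r S r]
jrhrrrrSrrrrhrj ⇒ jrhrrrrjSjrrrrhrj   [S → j S j]
jrhrrrrjSjrrrrhrj ⇒ jrhrrrrjrSrjrrrrhrj   [S → r S r]
jrhrrrrjrSrjrrrrhrj ⇒ jrhrrrrjrjSjrjrrrrhrj   [S → j S j]
jrhrrrrjrjSjrjrrrrhrj ⇒ jrhrrrrjrjhShjrjrrrrhrj   [S → h S h]
jrhrrrrjrjhShjrjrrrrhrj ⇒ jrhrrrrjrjhjSjhjrjrrrrhrj   [S → j S j]
jrhrrrrjrjhjSjhjrjrrrrhrj ⇒ jrhrrrrjrjhjjhjrjrrrrhrj   [S → epsilon]

S ⇒ jSj ⇒ jrSrj ⇒ jrhShrj ⇒ jrhrSrhrj ⇒ jrhrrSrrhrj ⇒ jrhrrrSrrrhrj ⇒ jrhrrrrSrrrrhrj ⇒ jrhrrrrjSjrrrrhrj ⇒ jrhrrrrjrSrjrrrrhrj ⇒ jrhrrrrjrjSjrjrrrrhrj ⇒ jrhrrrrjrjhShjrjrrrrhrj ⇒ jrhrrrrjrjhjSjhjrjrrrrhrj ⇒ jrhrrrrjrjhjjhjrjrrrrhrj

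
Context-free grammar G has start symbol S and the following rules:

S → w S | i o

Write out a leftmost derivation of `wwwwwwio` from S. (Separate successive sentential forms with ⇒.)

S⇒wS⇒wwS⇒wwwS⇒wwwwS⇒wwwwwS⇒wwwwwwS⇒wwwwwwio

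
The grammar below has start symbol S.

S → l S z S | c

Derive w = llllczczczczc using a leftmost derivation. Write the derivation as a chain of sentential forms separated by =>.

S => lSzS => llSzSzS => lllSzSzSzS => llllSzSzSzSzS => llllczSzSzSzS => llllczczSzSzS => llllczczczSzS => llllczczczczS => llllczczczczc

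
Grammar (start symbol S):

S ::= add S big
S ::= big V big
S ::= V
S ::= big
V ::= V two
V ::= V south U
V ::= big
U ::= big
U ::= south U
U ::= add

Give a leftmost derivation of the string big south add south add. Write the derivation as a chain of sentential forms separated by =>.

S => V => V south U => V south U south U => big south U south U => big south add south U => big south add south add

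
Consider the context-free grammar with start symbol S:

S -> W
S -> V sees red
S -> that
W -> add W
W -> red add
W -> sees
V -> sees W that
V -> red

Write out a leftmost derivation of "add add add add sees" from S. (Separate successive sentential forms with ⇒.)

S ⇒ W ⇒ add W ⇒ add add W ⇒ add add add W ⇒ add add add add W ⇒ add add add add sees

S ⇒ W   [S -> W]
W ⇒ add W   [W -> add W]
add W ⇒ add add W   [W -> add W]
add add W ⇒ add add add W   [W -> add W]
add add add W ⇒ add add add add W   [W -> add W]
add add add add W ⇒ add add add add sees   [W -> sees]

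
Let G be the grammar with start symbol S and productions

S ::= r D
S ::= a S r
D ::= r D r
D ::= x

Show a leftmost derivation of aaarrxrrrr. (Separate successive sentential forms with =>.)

S => aSr   [S ::= a S r]
aSr => aaSrr   [S ::= a S r]
aaSrr => aaaSrrr   [S ::= a S r]
aaaSrrr => aaarDrrr   [S ::= r D]
aaarDrrr => aaarrDrrrr   [D ::= r D r]
aaarrDrrrr => aaarrxrrrr   [D ::= x]

S => aSr => aaSrr => aaaSrrr => aaarDrrr => aaarrDrrrr => aaarrxrrrr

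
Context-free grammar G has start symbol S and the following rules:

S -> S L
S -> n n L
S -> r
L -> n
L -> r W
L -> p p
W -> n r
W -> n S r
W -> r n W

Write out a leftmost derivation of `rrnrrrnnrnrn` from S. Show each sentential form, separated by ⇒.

S⇒SL⇒SLL⇒SLLL⇒rLLL⇒rrWLL⇒rrnrLL⇒rrnrrWL⇒rrnrrrnWL⇒rrnrrrnnSrL⇒rrnrrrnnSLrL⇒rrnrrrnnrLrL⇒rrnrrrnnrnrL⇒rrnrrrnnrnrn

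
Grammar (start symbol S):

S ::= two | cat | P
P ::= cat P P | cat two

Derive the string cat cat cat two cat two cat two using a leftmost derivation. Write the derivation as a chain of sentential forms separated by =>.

S => P => cat P P => cat cat P P P => cat cat cat two P P => cat cat cat two cat two P => cat cat cat two cat two cat two

S => P   [S ::= P]
P => cat P P   [P ::= cat P P]
cat P P => cat cat P P P   [P ::= cat P P]
cat cat P P P => cat cat cat two P P   [P ::= cat two]
cat cat cat two P P => cat cat cat two cat two P   [P ::= cat two]
cat cat cat two cat two P => cat cat cat two cat two cat two   [P ::= cat two]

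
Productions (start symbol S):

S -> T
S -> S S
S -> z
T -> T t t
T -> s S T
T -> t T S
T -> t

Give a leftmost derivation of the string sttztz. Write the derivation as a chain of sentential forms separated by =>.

S => SS   [S -> S S]
SS => TS   [S -> T]
TS => sSTS   [T -> s S T]
sSTS => sTTS   [S -> T]
sTTS => stTSTS   [T -> t T S]
stTSTS => sttSTS   [T -> t]
sttSTS => sttzTS   [S -> z]
sttzTS => sttztS   [T -> t]
sttztS => sttztz   [S -> z]

S=>SS=>TS=>sSTS=>sTTS=>stTSTS=>sttSTS=>sttzTS=>sttztS=>sttztz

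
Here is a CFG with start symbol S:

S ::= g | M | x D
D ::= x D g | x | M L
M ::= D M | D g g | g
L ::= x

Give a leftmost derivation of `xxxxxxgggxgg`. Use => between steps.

S => xD   [S ::= x D]
xD => xxDg   [D ::= x D g]
xxDg => xxxDgg   [D ::= x D g]
xxxDgg => xxxMLgg   [D ::= M L]
xxxMLgg => xxxDMLgg   [M ::= D M]
xxxDMLgg => xxxxDgMLgg   [D ::= x D g]
xxxxDgMLgg => xxxxxDggMLgg   [D ::= x D g]
xxxxxDggMLgg => xxxxxxggMLgg   [D ::= x]
xxxxxxggMLgg => xxxxxxgggLgg   [M ::= g]
xxxxxxgggLgg => xxxxxxgggxgg   [L ::= x]

S => xD => xxDg => xxxDgg => xxxMLgg => xxxDMLgg => xxxxDgMLgg => xxxxxDggMLgg => xxxxxxggMLgg => xxxxxxgggLgg => xxxxxxgggxgg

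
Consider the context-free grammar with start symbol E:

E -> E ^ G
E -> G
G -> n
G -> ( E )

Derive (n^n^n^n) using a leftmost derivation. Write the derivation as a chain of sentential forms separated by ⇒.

E ⇒ G ⇒ (E) ⇒ (E^G) ⇒ (E^G^G) ⇒ (E^G^G^G) ⇒ (G^G^G^G) ⇒ (n^G^G^G) ⇒ (n^n^G^G) ⇒ (n^n^n^G) ⇒ (n^n^n^n)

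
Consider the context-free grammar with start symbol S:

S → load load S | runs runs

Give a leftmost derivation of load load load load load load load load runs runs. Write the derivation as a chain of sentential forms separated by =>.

S => load load S => load load load load S => load load load load load load S => load load load load load load load load S => load load load load load load load load runs runs

S => load load S   [S → load load S]
load load S => load load load load S   [S → load load S]
load load load load S => load load load load load load S   [S → load load S]
load load load load load load S => load load load load load load load load S   [S → load load S]
load load load load load load load load S => load load load load load load load load runs runs   [S → runs runs]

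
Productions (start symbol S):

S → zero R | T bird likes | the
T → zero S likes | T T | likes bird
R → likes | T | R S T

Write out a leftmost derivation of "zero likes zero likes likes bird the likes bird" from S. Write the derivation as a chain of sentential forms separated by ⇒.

S ⇒ zero R   [S → zero R]
zero R ⇒ zero R S T   [R → R S T]
zero R S T ⇒ zero R S T S T   [R → R S T]
zero R S T S T ⇒ zero likes S T S T   [R → likes]
zero likes S T S T ⇒ zero likes zero R T S T   [S → zero R]
zero likes zero R T S T ⇒ zero likes zero likes T S T   [R → likes]
zero likes zero likes T S T ⇒ zero likes zero likes likes bird S T   [T → likes bird]
zero likes zero likes likes bird S T ⇒ zero likes zero likes likes bird the T   [S → the]
zero likes zero likes likes bird the T ⇒ zero likes zero likes likes bird the likes bird   [T → likes bird]

S ⇒ zero R ⇒ zero R S T ⇒ zero R S T S T ⇒ zero likes S T S T ⇒ zero likes zero R T S T ⇒ zero likes zero likes T S T ⇒ zero likes zero likes likes bird S T ⇒ zero likes zero likes likes bird the T ⇒ zero likes zero likes likes bird the likes bird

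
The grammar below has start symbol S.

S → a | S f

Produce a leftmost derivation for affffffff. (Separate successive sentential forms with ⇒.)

S ⇒ Sf ⇒ Sff ⇒ Sfff ⇒ Sffff ⇒ Sfffff ⇒ Sffffff ⇒ Sfffffff ⇒ Sffffffff ⇒ affffffff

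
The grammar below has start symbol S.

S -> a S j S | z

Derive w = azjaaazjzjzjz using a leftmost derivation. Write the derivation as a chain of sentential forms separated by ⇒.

S ⇒ aSjS ⇒ azjS ⇒ azjaSjS ⇒ azjaaSjSjS ⇒ azjaaaSjSjSjS ⇒ azjaaazjSjSjS ⇒ azjaaazjzjSjS ⇒ azjaaazjzjzjS ⇒ azjaaazjzjzjz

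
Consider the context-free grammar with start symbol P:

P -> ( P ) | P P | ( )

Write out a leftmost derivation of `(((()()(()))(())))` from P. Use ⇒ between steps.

P ⇒ (P) ⇒ ((P)) ⇒ ((PP)) ⇒ (((P)P)) ⇒ (((PP)P)) ⇒ (((PPP)P)) ⇒ (((()PP)P)) ⇒ (((()()P)P)) ⇒ (((()()(P))P)) ⇒ (((()()(()))P)) ⇒ (((()()(()))(P))) ⇒ (((()()(()))(())))

P ⇒ (P)   [P -> ( P )]
(P) ⇒ ((P))   [P -> ( P )]
((P)) ⇒ ((PP))   [P -> P P]
((PP)) ⇒ (((P)P))   [P -> ( P )]
(((P)P)) ⇒ (((PP)P))   [P -> P P]
(((PP)P)) ⇒ (((PPP)P))   [P -> P P]
(((PPP)P)) ⇒ (((()PP)P))   [P -> ( )]
(((()PP)P)) ⇒ (((()()P)P))   [P -> ( )]
(((()()P)P)) ⇒ (((()()(P))P))   [P -> ( P )]
(((()()(P))P)) ⇒ (((()()(()))P))   [P -> ( )]
(((()()(()))P)) ⇒ (((()()(()))(P)))   [P -> ( P )]
(((()()(()))(P))) ⇒ (((()()(()))(())))   [P -> ( )]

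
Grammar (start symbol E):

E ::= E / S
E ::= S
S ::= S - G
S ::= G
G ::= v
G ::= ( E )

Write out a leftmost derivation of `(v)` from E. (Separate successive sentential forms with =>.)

E=>S=>G=>(E)=>(S)=>(G)=>(v)

E => S   [E ::= S]
S => G   [S ::= G]
G => (E)   [G ::= ( E )]
(E) => (S)   [E ::= S]
(S) => (G)   [S ::= G]
(G) => (v)   [G ::= v]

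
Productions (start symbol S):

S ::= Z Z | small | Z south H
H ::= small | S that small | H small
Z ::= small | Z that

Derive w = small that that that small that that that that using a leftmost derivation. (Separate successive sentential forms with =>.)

S => Z Z => Z that Z => Z that that Z => Z that that that Z => small that that that Z => small that that that Z that => small that that that Z that that => small that that that Z that that that => small that that that Z that that that that => small that that that small that that that that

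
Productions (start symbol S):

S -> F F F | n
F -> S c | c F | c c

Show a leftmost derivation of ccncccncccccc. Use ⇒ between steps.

S⇒FFF⇒cFFF⇒ccFFF⇒ccScFF⇒ccFFFcFF⇒ccScFFcFF⇒ccncFFcFF⇒ccncccFcFF⇒ccncccSccFF⇒ccncccnccFF⇒ccncccnccccF⇒ccncccncccccc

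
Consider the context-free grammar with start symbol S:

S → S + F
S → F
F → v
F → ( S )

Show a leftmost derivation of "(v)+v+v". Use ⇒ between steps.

S⇒S+F⇒S+F+F⇒F+F+F⇒(S)+F+F⇒(F)+F+F⇒(v)+F+F⇒(v)+v+F⇒(v)+v+v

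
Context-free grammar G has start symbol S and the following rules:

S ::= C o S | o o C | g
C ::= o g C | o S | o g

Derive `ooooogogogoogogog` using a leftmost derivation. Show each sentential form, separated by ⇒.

S ⇒ CoS ⇒ oSoS ⇒ oCoSoS ⇒ ooSoSoS ⇒ ooooCoSoS ⇒ ooooogCoSoS ⇒ ooooogogCoSoS ⇒ ooooogogogoSoS ⇒ ooooogogogoCoSoS ⇒ ooooogogogoogoSoS ⇒ ooooogogogoogogoS ⇒ ooooogogogoogogog

S ⇒ CoS   [S ::= C o S]
CoS ⇒ oSoS   [C ::= o S]
oSoS ⇒ oCoSoS   [S ::= C o S]
oCoSoS ⇒ ooSoSoS   [C ::= o S]
ooSoSoS ⇒ ooooCoSoS   [S ::= o o C]
ooooCoSoS ⇒ ooooogCoSoS   [C ::= o g C]
ooooogCoSoS ⇒ ooooogogCoSoS   [C ::= o g C]
ooooogogCoSoS ⇒ ooooogogogoSoS   [C ::= o g]
ooooogogogoSoS ⇒ ooooogogogoCoSoS   [S ::= C o S]
ooooogogogoCoSoS ⇒ ooooogogogoogoSoS   [C ::= o g]
ooooogogogoogoSoS ⇒ ooooogogogoogogoS   [S ::= g]
ooooogogogoogogoS ⇒ ooooogogogoogogog   [S ::= g]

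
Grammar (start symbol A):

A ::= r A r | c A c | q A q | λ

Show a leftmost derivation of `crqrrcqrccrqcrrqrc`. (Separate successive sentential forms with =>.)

A => cAc => crArc => crqAqrc => crqrArqrc => crqrrArrqrc => crqrrcAcrrqrc => crqrrcqAqcrrqrc => crqrrcqrArqcrrqrc => crqrrcqrcAcrqcrrqrc => crqrrcqrccrqcrrqrc

A => cAc   [A ::= c A c]
cAc => crArc   [A ::= r A r]
crArc => crqAqrc   [A ::= q A q]
crqAqrc => crqrArqrc   [A ::= r A r]
crqrArqrc => crqrrArrqrc   [A ::= r A r]
crqrrArrqrc => crqrrcAcrrqrc   [A ::= c A c]
crqrrcAcrrqrc => crqrrcqAqcrrqrc   [A ::= q A q]
crqrrcqAqcrrqrc => crqrrcqrArqcrrqrc   [A ::= r A r]
crqrrcqrArqcrrqrc => crqrrcqrcAcrqcrrqrc   [A ::= c A c]
crqrrcqrcAcrqcrrqrc => crqrrcqrccrqcrrqrc   [A ::= λ]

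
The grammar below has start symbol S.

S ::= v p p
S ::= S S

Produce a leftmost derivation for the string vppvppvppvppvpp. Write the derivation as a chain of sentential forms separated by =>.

S => SS   [S ::= S S]
SS => vppS   [S ::= v p p]
vppS => vppSS   [S ::= S S]
vppSS => vppSSS   [S ::= S S]
vppSSS => vppSSSS   [S ::= S S]
vppSSSS => vppvppSSS   [S ::= v p p]
vppvppSSS => vppvppvppSS   [S ::= v p p]
vppvppvppSS => vppvppvppvppS   [S ::= v p p]
vppvppvppvppS => vppvppvppvppvpp   [S ::= v p p]

S=>SS=>vppS=>vppSS=>vppSSS=>vppSSSS=>vppvppSSS=>vppvppvppSS=>vppvppvppvppS=>vppvppvppvppvpp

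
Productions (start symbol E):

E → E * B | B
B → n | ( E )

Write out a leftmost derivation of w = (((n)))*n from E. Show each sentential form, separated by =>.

E => E*B => B*B => (E)*B => (B)*B => ((E))*B => ((B))*B => (((E)))*B => (((B)))*B => (((n)))*B => (((n)))*n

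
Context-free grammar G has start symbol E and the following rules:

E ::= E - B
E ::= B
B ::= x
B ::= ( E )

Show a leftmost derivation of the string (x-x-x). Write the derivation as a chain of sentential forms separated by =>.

E=>B=>(E)=>(E-B)=>(E-B-B)=>(B-B-B)=>(x-B-B)=>(x-x-B)=>(x-x-x)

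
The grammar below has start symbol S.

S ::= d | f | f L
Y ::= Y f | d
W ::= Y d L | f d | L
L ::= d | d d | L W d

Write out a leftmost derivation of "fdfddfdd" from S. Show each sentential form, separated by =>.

S=>fL=>fLWd=>fLWdWd=>fdWdWd=>fdfddWd=>fdfddfdd

S => fL   [S ::= f L]
fL => fLWd   [L ::= L W d]
fLWd => fLWdWd   [L ::= L W d]
fLWdWd => fdWdWd   [L ::= d]
fdWdWd => fdfddWd   [W ::= f d]
fdfddWd => fdfddfdd   [W ::= f d]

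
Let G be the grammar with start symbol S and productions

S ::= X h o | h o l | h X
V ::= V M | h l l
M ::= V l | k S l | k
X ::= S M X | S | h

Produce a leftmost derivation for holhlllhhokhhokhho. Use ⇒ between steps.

S ⇒ Xho ⇒ SMXho ⇒ XhoMXho ⇒ SMXhoMXho ⇒ XhoMXhoMXho ⇒ SMXhoMXhoMXho ⇒ holMXhoMXhoMXho ⇒ holVlXhoMXhoMXho ⇒ holhlllXhoMXhoMXho ⇒ holhlllhhoMXhoMXho ⇒ holhlllhhokXhoMXho ⇒ holhlllhhokhhoMXho ⇒ holhlllhhokhhokXho ⇒ holhlllhhokhhokhho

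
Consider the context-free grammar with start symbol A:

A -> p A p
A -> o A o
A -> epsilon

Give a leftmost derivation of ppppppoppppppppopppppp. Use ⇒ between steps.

A ⇒ pAp   [A -> p A p]
pAp ⇒ ppApp   [A -> p A p]
ppApp ⇒ pppAppp   [A -> p A p]
pppAppp ⇒ ppppApppp   [A -> p A p]
ppppApppp ⇒ pppppAppppp   [A -> p A p]
pppppAppppp ⇒ ppppppApppppp   [A -> p A p]
ppppppApppppp ⇒ ppppppoAopppppp   [A -> o A o]
ppppppoAopppppp ⇒ ppppppopApopppppp   [A -> p A p]
ppppppopApopppppp ⇒ ppppppoppAppopppppp   [A -> p A p]
ppppppoppAppopppppp ⇒ ppppppopppApppopppppp   [A -> p A p]
ppppppopppApppopppppp ⇒ ppppppoppppAppppopppppp   [A -> p A p]
ppppppoppppAppppopppppp ⇒ ppppppoppppppppopppppp   [A -> epsilon]

A⇒pAp⇒ppApp⇒pppAppp⇒ppppApppp⇒pppppAppppp⇒ppppppApppppp⇒ppppppoAopppppp⇒ppppppopApopppppp⇒ppppppoppAppopppppp⇒ppppppopppApppopppppp⇒ppppppoppppAppppopppppp⇒ppppppoppppppppopppppp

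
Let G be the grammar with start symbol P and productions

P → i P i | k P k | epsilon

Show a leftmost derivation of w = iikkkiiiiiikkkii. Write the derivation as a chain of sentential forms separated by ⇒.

P ⇒ iPi ⇒ iiPii ⇒ iikPkii ⇒ iikkPkkii ⇒ iikkkPkkkii ⇒ iikkkiPikkkii ⇒ iikkkiiPiikkkii ⇒ iikkkiiiPiiikkkii ⇒ iikkkiiiiiikkkii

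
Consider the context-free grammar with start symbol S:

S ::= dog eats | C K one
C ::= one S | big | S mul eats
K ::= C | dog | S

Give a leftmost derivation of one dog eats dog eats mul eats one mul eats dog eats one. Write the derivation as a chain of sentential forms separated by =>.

S => C K one => S mul eats K one => C K one mul eats K one => one S K one mul eats K one => one dog eats K one mul eats K one => one dog eats C one mul eats K one => one dog eats S mul eats one mul eats K one => one dog eats dog eats mul eats one mul eats K one => one dog eats dog eats mul eats one mul eats S one => one dog eats dog eats mul eats one mul eats dog eats one

S => C K one   [S ::= C K one]
C K one => S mul eats K one   [C ::= S mul eats]
S mul eats K one => C K one mul eats K one   [S ::= C K one]
C K one mul eats K one => one S K one mul eats K one   [C ::= one S]
one S K one mul eats K one => one dog eats K one mul eats K one   [S ::= dog eats]
one dog eats K one mul eats K one => one dog eats C one mul eats K one   [K ::= C]
one dog eats C one mul eats K one => one dog eats S mul eats one mul eats K one   [C ::= S mul eats]
one dog eats S mul eats one mul eats K one => one dog eats dog eats mul eats one mul eats K one   [S ::= dog eats]
one dog eats dog eats mul eats one mul eats K one => one dog eats dog eats mul eats one mul eats S one   [K ::= S]
one dog eats dog eats mul eats one mul eats S one => one dog eats dog eats mul eats one mul eats dog eats one   [S ::= dog eats]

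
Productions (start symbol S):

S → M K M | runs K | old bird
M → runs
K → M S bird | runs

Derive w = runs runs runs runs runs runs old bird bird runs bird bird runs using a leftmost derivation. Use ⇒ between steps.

S ⇒ M K M   [S → M K M]
M K M ⇒ runs K M   [M → runs]
runs K M ⇒ runs M S bird M   [K → M S bird]
runs M S bird M ⇒ runs runs S bird M   [M → runs]
runs runs S bird M ⇒ runs runs runs K bird M   [S → runs K]
runs runs runs K bird M ⇒ runs runs runs M S bird bird M   [K → M S bird]
runs runs runs M S bird bird M ⇒ runs runs runs runs S bird bird M   [M → runs]
runs runs runs runs S bird bird M ⇒ runs runs runs runs M K M bird bird M   [S → M K M]
runs runs runs runs M K M bird bird M ⇒ runs runs runs runs runs K M bird bird M   [M → runs]
runs runs runs runs runs K M bird bird M ⇒ runs runs runs runs runs M S bird M bird bird M   [K → M S bird]
runs runs runs runs runs M S bird M bird bird M ⇒ runs runs runs runs runs runs S bird M bird bird M   [M → runs]
runs runs runs runs runs runs S bird M bird bird M ⇒ runs runs runs runs runs runs old bird bird M bird bird M   [S → old bird]
runs runs runs runs runs runs old bird bird M bird bird M ⇒ runs runs runs runs runs runs old bird bird runs bird bird M   [M → runs]
runs runs runs runs runs runs old bird bird runs bird bird M ⇒ runs runs runs runs runs runs old bird bird runs bird bird runs   [M → runs]

S ⇒ M K M ⇒ runs K M ⇒ runs M S bird M ⇒ runs runs S bird M ⇒ runs runs runs K bird M ⇒ runs runs runs M S bird bird M ⇒ runs runs runs runs S bird bird M ⇒ runs runs runs runs M K M bird bird M ⇒ runs runs runs runs runs K M bird bird M ⇒ runs runs runs runs runs M S bird M bird bird M ⇒ runs runs runs runs runs runs S bird M bird bird M ⇒ runs runs runs runs runs runs old bird bird M bird bird M ⇒ runs runs runs runs runs runs old bird bird runs bird bird M ⇒ runs runs runs runs runs runs old bird bird runs bird bird runs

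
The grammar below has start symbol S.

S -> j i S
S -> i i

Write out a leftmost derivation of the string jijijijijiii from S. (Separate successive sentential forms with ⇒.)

S ⇒ jiS ⇒ jijiS ⇒ jijijiS ⇒ jijijijiS ⇒ jijijijijiS ⇒ jijijijijiii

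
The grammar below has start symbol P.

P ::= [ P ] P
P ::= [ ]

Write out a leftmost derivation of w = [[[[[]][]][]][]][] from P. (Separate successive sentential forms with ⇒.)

P ⇒ [P]P ⇒ [[P]P]P ⇒ [[[P]P]P]P ⇒ [[[[P]P]P]P]P ⇒ [[[[[]]P]P]P]P ⇒ [[[[[]][]]P]P]P ⇒ [[[[[]][]][]]P]P ⇒ [[[[[]][]][]][]]P ⇒ [[[[[]][]][]][]][]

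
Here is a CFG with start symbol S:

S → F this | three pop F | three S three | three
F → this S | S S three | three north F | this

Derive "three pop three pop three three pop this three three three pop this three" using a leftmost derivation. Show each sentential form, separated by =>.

S => three pop F   [S → three pop F]
three pop F => three pop S S three   [F → S S three]
three pop S S three => three pop three pop F S three   [S → three pop F]
three pop three pop F S three => three pop three pop S S three S three   [F → S S three]
three pop three pop S S three S three => three pop three pop three S three S three   [S → three]
three pop three pop three S three S three => three pop three pop three three pop F three S three   [S → three pop F]
three pop three pop three three pop F three S three => three pop three pop three three pop this S three S three   [F → this S]
three pop three pop three three pop this S three S three => three pop three pop three three pop this three three S three   [S → three]
three pop three pop three three pop this three three S three => three pop three pop three three pop this three three three pop F three   [S → three pop F]
three pop three pop three three pop this three three three pop F three => three pop three pop three three pop this three three three pop this three   [F → this]

S => three pop F => three pop S S three => three pop three pop F S three => three pop three pop S S three S three => three pop three pop three S three S three => three pop three pop three three pop F three S three => three pop three pop three three pop this S three S three => three pop three pop three three pop this three three S three => three pop three pop three three pop this three three three pop F three => three pop three pop three three pop this three three three pop this three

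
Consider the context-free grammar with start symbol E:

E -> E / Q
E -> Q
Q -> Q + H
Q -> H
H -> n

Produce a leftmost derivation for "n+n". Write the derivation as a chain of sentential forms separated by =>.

E => Q => Q+H => H+H => n+H => n+n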